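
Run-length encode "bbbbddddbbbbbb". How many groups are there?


Input: bbbbddddbbbbbb
Scanning for consecutive runs:
  Group 1: 'b' x 4 (positions 0-3)
  Group 2: 'd' x 4 (positions 4-7)
  Group 3: 'b' x 6 (positions 8-13)
Total groups: 3

3


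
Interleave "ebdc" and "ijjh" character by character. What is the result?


Interleaving "ebdc" and "ijjh":
  Position 0: 'e' from first, 'i' from second => "ei"
  Position 1: 'b' from first, 'j' from second => "bj"
  Position 2: 'd' from first, 'j' from second => "dj"
  Position 3: 'c' from first, 'h' from second => "ch"
Result: eibjdjch

eibjdjch


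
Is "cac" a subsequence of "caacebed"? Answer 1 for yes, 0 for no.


Check if "cac" is a subsequence of "caacebed"
Greedy scan:
  Position 0 ('c'): matches sub[0] = 'c'
  Position 1 ('a'): matches sub[1] = 'a'
  Position 2 ('a'): no match needed
  Position 3 ('c'): matches sub[2] = 'c'
  Position 4 ('e'): no match needed
  Position 5 ('b'): no match needed
  Position 6 ('e'): no match needed
  Position 7 ('d'): no match needed
All 3 characters matched => is a subsequence

1


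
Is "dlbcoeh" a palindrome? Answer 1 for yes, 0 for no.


Input: dlbcoeh
Reversed: heocbld
  Compare pos 0 ('d') with pos 6 ('h'): MISMATCH
  Compare pos 1 ('l') with pos 5 ('e'): MISMATCH
  Compare pos 2 ('b') with pos 4 ('o'): MISMATCH
Result: not a palindrome

0


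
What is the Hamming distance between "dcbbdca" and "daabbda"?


Comparing "dcbbdca" and "daabbda" position by position:
  Position 0: 'd' vs 'd' => same
  Position 1: 'c' vs 'a' => differ
  Position 2: 'b' vs 'a' => differ
  Position 3: 'b' vs 'b' => same
  Position 4: 'd' vs 'b' => differ
  Position 5: 'c' vs 'd' => differ
  Position 6: 'a' vs 'a' => same
Total differences (Hamming distance): 4

4


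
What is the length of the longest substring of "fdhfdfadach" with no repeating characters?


Input: "fdhfdfadach"
Sliding window (track last position of each char):
  Position 0 ('f'): window [0,0] length 1 -- new best
  Position 1 ('d'): window [0,1] length 2 -- new best
  Position 2 ('h'): window [0,2] length 3 -- new best
  Position 3 ('f'): repeat (last at 0), move window start to 1
  Position 3 ('f'): window [1,3] length 3
  Position 4 ('d'): repeat (last at 1), move window start to 2
  Position 4 ('d'): window [2,4] length 3
  Position 5 ('f'): repeat (last at 3), move window start to 4
  Position 5 ('f'): window [4,5] length 2
  Position 6 ('a'): window [4,6] length 3
  Position 7 ('d'): repeat (last at 4), move window start to 5
  Position 7 ('d'): window [5,7] length 3
  Position 8 ('a'): repeat (last at 6), move window start to 7
  Position 8 ('a'): window [7,8] length 2
  Position 9 ('c'): window [7,9] length 3
  Position 10 ('h'): window [7,10] length 4 -- new best
Longest substring with no repeats: "dach" with length 4

4


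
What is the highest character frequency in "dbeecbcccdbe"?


Input: dbeecbcccdbe
Character counts:
  'b': 3
  'c': 4
  'd': 2
  'e': 3
Maximum frequency: 4

4


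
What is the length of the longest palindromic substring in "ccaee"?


Input: "ccaee"
Checking substrings for palindromes:
  [0:2] "cc" (len 2) => palindrome
  [3:5] "ee" (len 2) => palindrome
Longest palindromic substring: "cc" with length 2

2


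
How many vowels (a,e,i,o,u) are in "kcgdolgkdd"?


Input: kcgdolgkdd
Checking each character:
  'k' at position 0: consonant
  'c' at position 1: consonant
  'g' at position 2: consonant
  'd' at position 3: consonant
  'o' at position 4: vowel (running total: 1)
  'l' at position 5: consonant
  'g' at position 6: consonant
  'k' at position 7: consonant
  'd' at position 8: consonant
  'd' at position 9: consonant
Total vowels: 1

1


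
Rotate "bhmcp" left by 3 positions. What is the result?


Input: "bhmcp", rotate left by 3
First 3 characters: "bhm"
Remaining characters: "cp"
Concatenate remaining + first: "cp" + "bhm" = "cpbhm"

cpbhm


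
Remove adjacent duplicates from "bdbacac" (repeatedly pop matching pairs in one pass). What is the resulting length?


Input: bdbacac
Stack-based adjacent duplicate removal:
  Read 'b': push. Stack: b
  Read 'd': push. Stack: bd
  Read 'b': push. Stack: bdb
  Read 'a': push. Stack: bdba
  Read 'c': push. Stack: bdbac
  Read 'a': push. Stack: bdbaca
  Read 'c': push. Stack: bdbacac
Final stack: "bdbacac" (length 7)

7


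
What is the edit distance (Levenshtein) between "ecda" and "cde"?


Computing edit distance: "ecda" -> "cde"
DP table:
           c    d    e
      0    1    2    3
  e   1    1    2    2
  c   2    1    2    3
  d   3    2    1    2
  a   4    3    2    2
Edit distance = dp[4][3] = 2

2


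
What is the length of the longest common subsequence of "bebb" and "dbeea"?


LCS of "bebb" and "dbeea"
DP table:
           d    b    e    e    a
      0    0    0    0    0    0
  b   0    0    1    1    1    1
  e   0    0    1    2    2    2
  b   0    0    1    2    2    2
  b   0    0    1    2    2    2
LCS length = dp[4][5] = 2

2


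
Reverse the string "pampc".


Input: pampc
Reading characters right to left:
  Position 4: 'c'
  Position 3: 'p'
  Position 2: 'm'
  Position 1: 'a'
  Position 0: 'p'
Reversed: cpmap

cpmap


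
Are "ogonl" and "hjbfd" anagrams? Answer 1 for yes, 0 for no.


Strings: "ogonl", "hjbfd"
Sorted first:  glnoo
Sorted second: bdfhj
Differ at position 0: 'g' vs 'b' => not anagrams

0


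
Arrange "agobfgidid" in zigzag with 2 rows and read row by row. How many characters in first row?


Zigzag "agobfgidid" into 2 rows:
Placing characters:
  'a' => row 0
  'g' => row 1
  'o' => row 0
  'b' => row 1
  'f' => row 0
  'g' => row 1
  'i' => row 0
  'd' => row 1
  'i' => row 0
  'd' => row 1
Rows:
  Row 0: "aofii"
  Row 1: "gbgdd"
First row length: 5

5


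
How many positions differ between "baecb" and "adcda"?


Comparing "baecb" and "adcda" position by position:
  Position 0: 'b' vs 'a' => DIFFER
  Position 1: 'a' vs 'd' => DIFFER
  Position 2: 'e' vs 'c' => DIFFER
  Position 3: 'c' vs 'd' => DIFFER
  Position 4: 'b' vs 'a' => DIFFER
Positions that differ: 5

5


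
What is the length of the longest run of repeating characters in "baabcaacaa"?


Input: "baabcaacaa"
Scanning for longest run:
  Position 1 ('a'): new char, reset run to 1
  Position 2 ('a'): continues run of 'a', length=2
  Position 3 ('b'): new char, reset run to 1
  Position 4 ('c'): new char, reset run to 1
  Position 5 ('a'): new char, reset run to 1
  Position 6 ('a'): continues run of 'a', length=2
  Position 7 ('c'): new char, reset run to 1
  Position 8 ('a'): new char, reset run to 1
  Position 9 ('a'): continues run of 'a', length=2
Longest run: 'a' with length 2

2


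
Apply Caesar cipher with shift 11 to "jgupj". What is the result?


Caesar cipher: shift "jgupj" by 11
  'j' (pos 9) + 11 = pos 20 = 'u'
  'g' (pos 6) + 11 = pos 17 = 'r'
  'u' (pos 20) + 11 = pos 5 = 'f'
  'p' (pos 15) + 11 = pos 0 = 'a'
  'j' (pos 9) + 11 = pos 20 = 'u'
Result: urfau

urfau


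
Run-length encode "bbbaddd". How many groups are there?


Input: bbbaddd
Scanning for consecutive runs:
  Group 1: 'b' x 3 (positions 0-2)
  Group 2: 'a' x 1 (positions 3-3)
  Group 3: 'd' x 3 (positions 4-6)
Total groups: 3

3


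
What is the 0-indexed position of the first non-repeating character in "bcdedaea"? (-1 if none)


Input: bcdedaea
Character frequencies:
  'a': 2
  'b': 1
  'c': 1
  'd': 2
  'e': 2
Scanning left to right for freq == 1:
  Position 0 ('b'): unique! => answer = 0

0


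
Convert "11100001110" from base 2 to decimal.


Input: "11100001110" in base 2
Positional expansion:
  Digit '1' (value 1) x 2^10 = 1024
  Digit '1' (value 1) x 2^9 = 512
  Digit '1' (value 1) x 2^8 = 256
  Digit '0' (value 0) x 2^7 = 0
  Digit '0' (value 0) x 2^6 = 0
  Digit '0' (value 0) x 2^5 = 0
  Digit '0' (value 0) x 2^4 = 0
  Digit '1' (value 1) x 2^3 = 8
  Digit '1' (value 1) x 2^2 = 4
  Digit '1' (value 1) x 2^1 = 2
  Digit '0' (value 0) x 2^0 = 0
Sum = 1806

1806


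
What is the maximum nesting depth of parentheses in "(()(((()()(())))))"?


Input: "(()(((()()(())))))"
Tracking depth:
  Position 0 '(': depth becomes 1
  Position 1 '(': depth becomes 2
  Position 2 ')': depth becomes 1
  Position 3 '(': depth becomes 2
  Position 4 '(': depth becomes 3
  Position 5 '(': depth becomes 4
  Position 6 '(': depth becomes 5
  Position 7 ')': depth becomes 4
  Position 8 '(': depth becomes 5
  Position 9 ')': depth becomes 4
  Position 10 '(': depth becomes 5
  Position 11 '(': depth becomes 6
  Position 12 ')': depth becomes 5
  Position 13 ')': depth becomes 4
  Position 14 ')': depth becomes 3
  Position 15 ')': depth becomes 2
  Position 16 ')': depth becomes 1
  Position 17 ')': depth becomes 0
Maximum depth reached: 6

6


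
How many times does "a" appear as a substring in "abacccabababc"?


Searching for "a" in "abacccabababc"
Scanning each position:
  Position 0: "a" => MATCH
  Position 1: "b" => no
  Position 2: "a" => MATCH
  Position 3: "c" => no
  Position 4: "c" => no
  Position 5: "c" => no
  Position 6: "a" => MATCH
  Position 7: "b" => no
  Position 8: "a" => MATCH
  Position 9: "b" => no
  Position 10: "a" => MATCH
  Position 11: "b" => no
  Position 12: "c" => no
Total occurrences: 5

5


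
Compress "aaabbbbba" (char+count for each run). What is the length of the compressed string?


Input: aaabbbbba
Runs:
  'a' x 3 => "a3"
  'b' x 5 => "b5"
  'a' x 1 => "a1"
Compressed: "a3b5a1"
Compressed length: 6

6


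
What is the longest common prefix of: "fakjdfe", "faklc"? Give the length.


Words: fakjdfe, faklc
  Position 0: all 'f' => match
  Position 1: all 'a' => match
  Position 2: all 'k' => match
  Position 3: ('j', 'l') => mismatch, stop
LCP = "fak" (length 3)

3


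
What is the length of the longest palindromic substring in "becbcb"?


Input: "becbcb"
Checking substrings for palindromes:
  [2:5] "cbc" (len 3) => palindrome
  [3:6] "bcb" (len 3) => palindrome
Longest palindromic substring: "cbc" with length 3

3


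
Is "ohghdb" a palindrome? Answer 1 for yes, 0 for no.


Input: ohghdb
Reversed: bdhgho
  Compare pos 0 ('o') with pos 5 ('b'): MISMATCH
  Compare pos 1 ('h') with pos 4 ('d'): MISMATCH
  Compare pos 2 ('g') with pos 3 ('h'): MISMATCH
Result: not a palindrome

0


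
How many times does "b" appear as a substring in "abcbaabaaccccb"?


Searching for "b" in "abcbaabaaccccb"
Scanning each position:
  Position 0: "a" => no
  Position 1: "b" => MATCH
  Position 2: "c" => no
  Position 3: "b" => MATCH
  Position 4: "a" => no
  Position 5: "a" => no
  Position 6: "b" => MATCH
  Position 7: "a" => no
  Position 8: "a" => no
  Position 9: "c" => no
  Position 10: "c" => no
  Position 11: "c" => no
  Position 12: "c" => no
  Position 13: "b" => MATCH
Total occurrences: 4

4


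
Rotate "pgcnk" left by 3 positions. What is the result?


Input: "pgcnk", rotate left by 3
First 3 characters: "pgc"
Remaining characters: "nk"
Concatenate remaining + first: "nk" + "pgc" = "nkpgc"

nkpgc


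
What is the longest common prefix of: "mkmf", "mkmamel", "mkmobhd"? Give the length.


Words: mkmf, mkmamel, mkmobhd
  Position 0: all 'm' => match
  Position 1: all 'k' => match
  Position 2: all 'm' => match
  Position 3: ('f', 'a', 'o') => mismatch, stop
LCP = "mkm" (length 3)

3


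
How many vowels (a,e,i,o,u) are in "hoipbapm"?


Input: hoipbapm
Checking each character:
  'h' at position 0: consonant
  'o' at position 1: vowel (running total: 1)
  'i' at position 2: vowel (running total: 2)
  'p' at position 3: consonant
  'b' at position 4: consonant
  'a' at position 5: vowel (running total: 3)
  'p' at position 6: consonant
  'm' at position 7: consonant
Total vowels: 3

3


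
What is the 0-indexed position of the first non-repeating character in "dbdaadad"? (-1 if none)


Input: dbdaadad
Character frequencies:
  'a': 3
  'b': 1
  'd': 4
Scanning left to right for freq == 1:
  Position 0 ('d'): freq=4, skip
  Position 1 ('b'): unique! => answer = 1

1


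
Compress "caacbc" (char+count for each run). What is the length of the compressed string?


Input: caacbc
Runs:
  'c' x 1 => "c1"
  'a' x 2 => "a2"
  'c' x 1 => "c1"
  'b' x 1 => "b1"
  'c' x 1 => "c1"
Compressed: "c1a2c1b1c1"
Compressed length: 10

10


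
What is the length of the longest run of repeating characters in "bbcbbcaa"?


Input: "bbcbbcaa"
Scanning for longest run:
  Position 1 ('b'): continues run of 'b', length=2
  Position 2 ('c'): new char, reset run to 1
  Position 3 ('b'): new char, reset run to 1
  Position 4 ('b'): continues run of 'b', length=2
  Position 5 ('c'): new char, reset run to 1
  Position 6 ('a'): new char, reset run to 1
  Position 7 ('a'): continues run of 'a', length=2
Longest run: 'b' with length 2

2


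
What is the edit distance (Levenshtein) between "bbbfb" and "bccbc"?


Computing edit distance: "bbbfb" -> "bccbc"
DP table:
           b    c    c    b    c
      0    1    2    3    4    5
  b   1    0    1    2    3    4
  b   2    1    1    2    2    3
  b   3    2    2    2    2    3
  f   4    3    3    3    3    3
  b   5    4    4    4    3    4
Edit distance = dp[5][5] = 4

4


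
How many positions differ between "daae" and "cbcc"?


Comparing "daae" and "cbcc" position by position:
  Position 0: 'd' vs 'c' => DIFFER
  Position 1: 'a' vs 'b' => DIFFER
  Position 2: 'a' vs 'c' => DIFFER
  Position 3: 'e' vs 'c' => DIFFER
Positions that differ: 4

4


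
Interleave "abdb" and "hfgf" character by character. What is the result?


Interleaving "abdb" and "hfgf":
  Position 0: 'a' from first, 'h' from second => "ah"
  Position 1: 'b' from first, 'f' from second => "bf"
  Position 2: 'd' from first, 'g' from second => "dg"
  Position 3: 'b' from first, 'f' from second => "bf"
Result: ahbfdgbf

ahbfdgbf


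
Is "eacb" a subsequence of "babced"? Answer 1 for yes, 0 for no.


Check if "eacb" is a subsequence of "babced"
Greedy scan:
  Position 0 ('b'): no match needed
  Position 1 ('a'): no match needed
  Position 2 ('b'): no match needed
  Position 3 ('c'): no match needed
  Position 4 ('e'): matches sub[0] = 'e'
  Position 5 ('d'): no match needed
Only matched 1/4 characters => not a subsequence

0


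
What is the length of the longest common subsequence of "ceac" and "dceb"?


LCS of "ceac" and "dceb"
DP table:
           d    c    e    b
      0    0    0    0    0
  c   0    0    1    1    1
  e   0    0    1    2    2
  a   0    0    1    2    2
  c   0    0    1    2    2
LCS length = dp[4][4] = 2

2


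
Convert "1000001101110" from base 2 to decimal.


Input: "1000001101110" in base 2
Positional expansion:
  Digit '1' (value 1) x 2^12 = 4096
  Digit '0' (value 0) x 2^11 = 0
  Digit '0' (value 0) x 2^10 = 0
  Digit '0' (value 0) x 2^9 = 0
  Digit '0' (value 0) x 2^8 = 0
  Digit '0' (value 0) x 2^7 = 0
  Digit '1' (value 1) x 2^6 = 64
  Digit '1' (value 1) x 2^5 = 32
  Digit '0' (value 0) x 2^4 = 0
  Digit '1' (value 1) x 2^3 = 8
  Digit '1' (value 1) x 2^2 = 4
  Digit '1' (value 1) x 2^1 = 2
  Digit '0' (value 0) x 2^0 = 0
Sum = 4206

4206


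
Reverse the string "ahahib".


Input: ahahib
Reading characters right to left:
  Position 5: 'b'
  Position 4: 'i'
  Position 3: 'h'
  Position 2: 'a'
  Position 1: 'h'
  Position 0: 'a'
Reversed: bihaha

bihaha


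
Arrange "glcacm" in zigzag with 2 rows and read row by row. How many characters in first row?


Zigzag "glcacm" into 2 rows:
Placing characters:
  'g' => row 0
  'l' => row 1
  'c' => row 0
  'a' => row 1
  'c' => row 0
  'm' => row 1
Rows:
  Row 0: "gcc"
  Row 1: "lam"
First row length: 3

3


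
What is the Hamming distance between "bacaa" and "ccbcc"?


Comparing "bacaa" and "ccbcc" position by position:
  Position 0: 'b' vs 'c' => differ
  Position 1: 'a' vs 'c' => differ
  Position 2: 'c' vs 'b' => differ
  Position 3: 'a' vs 'c' => differ
  Position 4: 'a' vs 'c' => differ
Total differences (Hamming distance): 5

5


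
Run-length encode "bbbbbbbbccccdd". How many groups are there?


Input: bbbbbbbbccccdd
Scanning for consecutive runs:
  Group 1: 'b' x 8 (positions 0-7)
  Group 2: 'c' x 4 (positions 8-11)
  Group 3: 'd' x 2 (positions 12-13)
Total groups: 3

3


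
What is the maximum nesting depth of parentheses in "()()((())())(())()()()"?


Input: "()()((())())(())()()()"
Tracking depth:
  Position 0 '(': depth becomes 1
  Position 1 ')': depth becomes 0
  Position 2 '(': depth becomes 1
  Position 3 ')': depth becomes 0
  Position 4 '(': depth becomes 1
  Position 5 '(': depth becomes 2
  Position 6 '(': depth becomes 3
  Position 7 ')': depth becomes 2
  Position 8 ')': depth becomes 1
  Position 9 '(': depth becomes 2
  Position 10 ')': depth becomes 1
  Position 11 ')': depth becomes 0
  Position 12 '(': depth becomes 1
  Position 13 '(': depth becomes 2
  Position 14 ')': depth becomes 1
  Position 15 ')': depth becomes 0
  Position 16 '(': depth becomes 1
  Position 17 ')': depth becomes 0
  Position 18 '(': depth becomes 1
  Position 19 ')': depth becomes 0
  Position 20 '(': depth becomes 1
  Position 21 ')': depth becomes 0
Maximum depth reached: 3

3


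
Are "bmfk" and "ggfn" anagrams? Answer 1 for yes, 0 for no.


Strings: "bmfk", "ggfn"
Sorted first:  bfkm
Sorted second: fggn
Differ at position 0: 'b' vs 'f' => not anagrams

0


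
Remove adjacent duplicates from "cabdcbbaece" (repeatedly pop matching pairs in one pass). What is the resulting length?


Input: cabdcbbaece
Stack-based adjacent duplicate removal:
  Read 'c': push. Stack: c
  Read 'a': push. Stack: ca
  Read 'b': push. Stack: cab
  Read 'd': push. Stack: cabd
  Read 'c': push. Stack: cabdc
  Read 'b': push. Stack: cabdcb
  Read 'b': matches stack top 'b' => pop. Stack: cabdc
  Read 'a': push. Stack: cabdca
  Read 'e': push. Stack: cabdcae
  Read 'c': push. Stack: cabdcaec
  Read 'e': push. Stack: cabdcaece
Final stack: "cabdcaece" (length 9)

9


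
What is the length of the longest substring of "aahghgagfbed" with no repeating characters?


Input: "aahghgagfbed"
Sliding window (track last position of each char):
  Position 0 ('a'): window [0,0] length 1 -- new best
  Position 1 ('a'): repeat (last at 0), move window start to 1
  Position 1 ('a'): window [1,1] length 1
  Position 2 ('h'): window [1,2] length 2 -- new best
  Position 3 ('g'): window [1,3] length 3 -- new best
  Position 4 ('h'): repeat (last at 2), move window start to 3
  Position 4 ('h'): window [3,4] length 2
  Position 5 ('g'): repeat (last at 3), move window start to 4
  Position 5 ('g'): window [4,5] length 2
  Position 6 ('a'): window [4,6] length 3
  Position 7 ('g'): repeat (last at 5), move window start to 6
  Position 7 ('g'): window [6,7] length 2
  Position 8 ('f'): window [6,8] length 3
  Position 9 ('b'): window [6,9] length 4 -- new best
  Position 10 ('e'): window [6,10] length 5 -- new best
  Position 11 ('d'): window [6,11] length 6 -- new best
Longest substring with no repeats: "agfbed" with length 6

6


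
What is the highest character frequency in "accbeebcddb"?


Input: accbeebcddb
Character counts:
  'a': 1
  'b': 3
  'c': 3
  'd': 2
  'e': 2
Maximum frequency: 3

3


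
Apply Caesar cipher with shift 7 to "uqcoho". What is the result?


Caesar cipher: shift "uqcoho" by 7
  'u' (pos 20) + 7 = pos 1 = 'b'
  'q' (pos 16) + 7 = pos 23 = 'x'
  'c' (pos 2) + 7 = pos 9 = 'j'
  'o' (pos 14) + 7 = pos 21 = 'v'
  'h' (pos 7) + 7 = pos 14 = 'o'
  'o' (pos 14) + 7 = pos 21 = 'v'
Result: bxjvov

bxjvov


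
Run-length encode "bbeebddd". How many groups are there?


Input: bbeebddd
Scanning for consecutive runs:
  Group 1: 'b' x 2 (positions 0-1)
  Group 2: 'e' x 2 (positions 2-3)
  Group 3: 'b' x 1 (positions 4-4)
  Group 4: 'd' x 3 (positions 5-7)
Total groups: 4

4


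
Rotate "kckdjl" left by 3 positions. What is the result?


Input: "kckdjl", rotate left by 3
First 3 characters: "kck"
Remaining characters: "djl"
Concatenate remaining + first: "djl" + "kck" = "djlkck"

djlkck


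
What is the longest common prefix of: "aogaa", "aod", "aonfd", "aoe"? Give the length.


Words: aogaa, aod, aonfd, aoe
  Position 0: all 'a' => match
  Position 1: all 'o' => match
  Position 2: ('g', 'd', 'n', 'e') => mismatch, stop
LCP = "ao" (length 2)

2


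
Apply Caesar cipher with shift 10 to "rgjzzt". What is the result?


Caesar cipher: shift "rgjzzt" by 10
  'r' (pos 17) + 10 = pos 1 = 'b'
  'g' (pos 6) + 10 = pos 16 = 'q'
  'j' (pos 9) + 10 = pos 19 = 't'
  'z' (pos 25) + 10 = pos 9 = 'j'
  'z' (pos 25) + 10 = pos 9 = 'j'
  't' (pos 19) + 10 = pos 3 = 'd'
Result: bqtjjd

bqtjjd


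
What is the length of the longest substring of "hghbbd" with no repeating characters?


Input: "hghbbd"
Sliding window (track last position of each char):
  Position 0 ('h'): window [0,0] length 1 -- new best
  Position 1 ('g'): window [0,1] length 2 -- new best
  Position 2 ('h'): repeat (last at 0), move window start to 1
  Position 2 ('h'): window [1,2] length 2
  Position 3 ('b'): window [1,3] length 3 -- new best
  Position 4 ('b'): repeat (last at 3), move window start to 4
  Position 4 ('b'): window [4,4] length 1
  Position 5 ('d'): window [4,5] length 2
Longest substring with no repeats: "ghb" with length 3

3


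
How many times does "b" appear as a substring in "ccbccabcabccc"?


Searching for "b" in "ccbccabcabccc"
Scanning each position:
  Position 0: "c" => no
  Position 1: "c" => no
  Position 2: "b" => MATCH
  Position 3: "c" => no
  Position 4: "c" => no
  Position 5: "a" => no
  Position 6: "b" => MATCH
  Position 7: "c" => no
  Position 8: "a" => no
  Position 9: "b" => MATCH
  Position 10: "c" => no
  Position 11: "c" => no
  Position 12: "c" => no
Total occurrences: 3

3


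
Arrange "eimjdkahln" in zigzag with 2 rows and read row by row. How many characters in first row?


Zigzag "eimjdkahln" into 2 rows:
Placing characters:
  'e' => row 0
  'i' => row 1
  'm' => row 0
  'j' => row 1
  'd' => row 0
  'k' => row 1
  'a' => row 0
  'h' => row 1
  'l' => row 0
  'n' => row 1
Rows:
  Row 0: "emdal"
  Row 1: "ijkhn"
First row length: 5

5


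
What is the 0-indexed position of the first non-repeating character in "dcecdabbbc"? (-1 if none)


Input: dcecdabbbc
Character frequencies:
  'a': 1
  'b': 3
  'c': 3
  'd': 2
  'e': 1
Scanning left to right for freq == 1:
  Position 0 ('d'): freq=2, skip
  Position 1 ('c'): freq=3, skip
  Position 2 ('e'): unique! => answer = 2

2


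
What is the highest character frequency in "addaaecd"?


Input: addaaecd
Character counts:
  'a': 3
  'c': 1
  'd': 3
  'e': 1
Maximum frequency: 3

3


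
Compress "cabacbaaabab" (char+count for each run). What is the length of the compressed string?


Input: cabacbaaabab
Runs:
  'c' x 1 => "c1"
  'a' x 1 => "a1"
  'b' x 1 => "b1"
  'a' x 1 => "a1"
  'c' x 1 => "c1"
  'b' x 1 => "b1"
  'a' x 3 => "a3"
  'b' x 1 => "b1"
  'a' x 1 => "a1"
  'b' x 1 => "b1"
Compressed: "c1a1b1a1c1b1a3b1a1b1"
Compressed length: 20

20


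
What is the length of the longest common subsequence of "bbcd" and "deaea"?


LCS of "bbcd" and "deaea"
DP table:
           d    e    a    e    a
      0    0    0    0    0    0
  b   0    0    0    0    0    0
  b   0    0    0    0    0    0
  c   0    0    0    0    0    0
  d   0    1    1    1    1    1
LCS length = dp[4][5] = 1

1


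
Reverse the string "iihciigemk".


Input: iihciigemk
Reading characters right to left:
  Position 9: 'k'
  Position 8: 'm'
  Position 7: 'e'
  Position 6: 'g'
  Position 5: 'i'
  Position 4: 'i'
  Position 3: 'c'
  Position 2: 'h'
  Position 1: 'i'
  Position 0: 'i'
Reversed: kmegiichii

kmegiichii


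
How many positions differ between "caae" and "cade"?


Comparing "caae" and "cade" position by position:
  Position 0: 'c' vs 'c' => same
  Position 1: 'a' vs 'a' => same
  Position 2: 'a' vs 'd' => DIFFER
  Position 3: 'e' vs 'e' => same
Positions that differ: 1

1


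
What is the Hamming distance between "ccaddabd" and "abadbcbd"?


Comparing "ccaddabd" and "abadbcbd" position by position:
  Position 0: 'c' vs 'a' => differ
  Position 1: 'c' vs 'b' => differ
  Position 2: 'a' vs 'a' => same
  Position 3: 'd' vs 'd' => same
  Position 4: 'd' vs 'b' => differ
  Position 5: 'a' vs 'c' => differ
  Position 6: 'b' vs 'b' => same
  Position 7: 'd' vs 'd' => same
Total differences (Hamming distance): 4

4


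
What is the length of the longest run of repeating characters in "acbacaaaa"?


Input: "acbacaaaa"
Scanning for longest run:
  Position 1 ('c'): new char, reset run to 1
  Position 2 ('b'): new char, reset run to 1
  Position 3 ('a'): new char, reset run to 1
  Position 4 ('c'): new char, reset run to 1
  Position 5 ('a'): new char, reset run to 1
  Position 6 ('a'): continues run of 'a', length=2
  Position 7 ('a'): continues run of 'a', length=3
  Position 8 ('a'): continues run of 'a', length=4
Longest run: 'a' with length 4

4


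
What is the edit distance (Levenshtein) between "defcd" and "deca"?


Computing edit distance: "defcd" -> "deca"
DP table:
           d    e    c    a
      0    1    2    3    4
  d   1    0    1    2    3
  e   2    1    0    1    2
  f   3    2    1    1    2
  c   4    3    2    1    2
  d   5    4    3    2    2
Edit distance = dp[5][4] = 2

2


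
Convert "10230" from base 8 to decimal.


Input: "10230" in base 8
Positional expansion:
  Digit '1' (value 1) x 8^4 = 4096
  Digit '0' (value 0) x 8^3 = 0
  Digit '2' (value 2) x 8^2 = 128
  Digit '3' (value 3) x 8^1 = 24
  Digit '0' (value 0) x 8^0 = 0
Sum = 4248

4248


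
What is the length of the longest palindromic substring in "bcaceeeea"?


Input: "bcaceeeea"
Checking substrings for palindromes:
  [4:8] "eeee" (len 4) => palindrome
  [1:4] "cac" (len 3) => palindrome
  [4:7] "eee" (len 3) => palindrome
  [5:8] "eee" (len 3) => palindrome
  [4:6] "ee" (len 2) => palindrome
  [5:7] "ee" (len 2) => palindrome
Longest palindromic substring: "eeee" with length 4

4


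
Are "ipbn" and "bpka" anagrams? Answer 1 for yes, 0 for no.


Strings: "ipbn", "bpka"
Sorted first:  binp
Sorted second: abkp
Differ at position 0: 'b' vs 'a' => not anagrams

0


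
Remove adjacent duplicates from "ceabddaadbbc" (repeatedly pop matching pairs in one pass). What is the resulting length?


Input: ceabddaadbbc
Stack-based adjacent duplicate removal:
  Read 'c': push. Stack: c
  Read 'e': push. Stack: ce
  Read 'a': push. Stack: cea
  Read 'b': push. Stack: ceab
  Read 'd': push. Stack: ceabd
  Read 'd': matches stack top 'd' => pop. Stack: ceab
  Read 'a': push. Stack: ceaba
  Read 'a': matches stack top 'a' => pop. Stack: ceab
  Read 'd': push. Stack: ceabd
  Read 'b': push. Stack: ceabdb
  Read 'b': matches stack top 'b' => pop. Stack: ceabd
  Read 'c': push. Stack: ceabdc
Final stack: "ceabdc" (length 6)

6


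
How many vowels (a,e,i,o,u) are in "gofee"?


Input: gofee
Checking each character:
  'g' at position 0: consonant
  'o' at position 1: vowel (running total: 1)
  'f' at position 2: consonant
  'e' at position 3: vowel (running total: 2)
  'e' at position 4: vowel (running total: 3)
Total vowels: 3

3


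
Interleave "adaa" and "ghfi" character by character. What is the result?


Interleaving "adaa" and "ghfi":
  Position 0: 'a' from first, 'g' from second => "ag"
  Position 1: 'd' from first, 'h' from second => "dh"
  Position 2: 'a' from first, 'f' from second => "af"
  Position 3: 'a' from first, 'i' from second => "ai"
Result: agdhafai

agdhafai


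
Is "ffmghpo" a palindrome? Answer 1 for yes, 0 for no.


Input: ffmghpo
Reversed: ophgmff
  Compare pos 0 ('f') with pos 6 ('o'): MISMATCH
  Compare pos 1 ('f') with pos 5 ('p'): MISMATCH
  Compare pos 2 ('m') with pos 4 ('h'): MISMATCH
Result: not a palindrome

0


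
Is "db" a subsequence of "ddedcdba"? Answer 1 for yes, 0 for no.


Check if "db" is a subsequence of "ddedcdba"
Greedy scan:
  Position 0 ('d'): matches sub[0] = 'd'
  Position 1 ('d'): no match needed
  Position 2 ('e'): no match needed
  Position 3 ('d'): no match needed
  Position 4 ('c'): no match needed
  Position 5 ('d'): no match needed
  Position 6 ('b'): matches sub[1] = 'b'
  Position 7 ('a'): no match needed
All 2 characters matched => is a subsequence

1


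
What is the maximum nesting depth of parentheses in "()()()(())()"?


Input: "()()()(())()"
Tracking depth:
  Position 0 '(': depth becomes 1
  Position 1 ')': depth becomes 0
  Position 2 '(': depth becomes 1
  Position 3 ')': depth becomes 0
  Position 4 '(': depth becomes 1
  Position 5 ')': depth becomes 0
  Position 6 '(': depth becomes 1
  Position 7 '(': depth becomes 2
  Position 8 ')': depth becomes 1
  Position 9 ')': depth becomes 0
  Position 10 '(': depth becomes 1
  Position 11 ')': depth becomes 0
Maximum depth reached: 2

2


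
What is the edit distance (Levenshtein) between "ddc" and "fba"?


Computing edit distance: "ddc" -> "fba"
DP table:
           f    b    a
      0    1    2    3
  d   1    1    2    3
  d   2    2    2    3
  c   3    3    3    3
Edit distance = dp[3][3] = 3

3


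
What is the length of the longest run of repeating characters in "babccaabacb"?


Input: "babccaabacb"
Scanning for longest run:
  Position 1 ('a'): new char, reset run to 1
  Position 2 ('b'): new char, reset run to 1
  Position 3 ('c'): new char, reset run to 1
  Position 4 ('c'): continues run of 'c', length=2
  Position 5 ('a'): new char, reset run to 1
  Position 6 ('a'): continues run of 'a', length=2
  Position 7 ('b'): new char, reset run to 1
  Position 8 ('a'): new char, reset run to 1
  Position 9 ('c'): new char, reset run to 1
  Position 10 ('b'): new char, reset run to 1
Longest run: 'c' with length 2

2


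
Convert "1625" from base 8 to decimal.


Input: "1625" in base 8
Positional expansion:
  Digit '1' (value 1) x 8^3 = 512
  Digit '6' (value 6) x 8^2 = 384
  Digit '2' (value 2) x 8^1 = 16
  Digit '5' (value 5) x 8^0 = 5
Sum = 917

917


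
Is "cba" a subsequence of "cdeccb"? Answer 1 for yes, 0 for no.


Check if "cba" is a subsequence of "cdeccb"
Greedy scan:
  Position 0 ('c'): matches sub[0] = 'c'
  Position 1 ('d'): no match needed
  Position 2 ('e'): no match needed
  Position 3 ('c'): no match needed
  Position 4 ('c'): no match needed
  Position 5 ('b'): matches sub[1] = 'b'
Only matched 2/3 characters => not a subsequence

0


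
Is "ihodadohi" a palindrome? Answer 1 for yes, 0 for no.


Input: ihodadohi
Reversed: ihodadohi
  Compare pos 0 ('i') with pos 8 ('i'): match
  Compare pos 1 ('h') with pos 7 ('h'): match
  Compare pos 2 ('o') with pos 6 ('o'): match
  Compare pos 3 ('d') with pos 5 ('d'): match
Result: palindrome

1


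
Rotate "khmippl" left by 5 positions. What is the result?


Input: "khmippl", rotate left by 5
First 5 characters: "khmip"
Remaining characters: "pl"
Concatenate remaining + first: "pl" + "khmip" = "plkhmip"

plkhmip


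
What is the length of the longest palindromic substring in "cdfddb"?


Input: "cdfddb"
Checking substrings for palindromes:
  [1:4] "dfd" (len 3) => palindrome
  [3:5] "dd" (len 2) => palindrome
Longest palindromic substring: "dfd" with length 3

3


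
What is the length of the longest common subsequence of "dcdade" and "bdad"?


LCS of "dcdade" and "bdad"
DP table:
           b    d    a    d
      0    0    0    0    0
  d   0    0    1    1    1
  c   0    0    1    1    1
  d   0    0    1    1    2
  a   0    0    1    2    2
  d   0    0    1    2    3
  e   0    0    1    2    3
LCS length = dp[6][4] = 3

3


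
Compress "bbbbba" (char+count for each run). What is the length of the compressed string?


Input: bbbbba
Runs:
  'b' x 5 => "b5"
  'a' x 1 => "a1"
Compressed: "b5a1"
Compressed length: 4

4


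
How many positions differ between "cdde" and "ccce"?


Comparing "cdde" and "ccce" position by position:
  Position 0: 'c' vs 'c' => same
  Position 1: 'd' vs 'c' => DIFFER
  Position 2: 'd' vs 'c' => DIFFER
  Position 3: 'e' vs 'e' => same
Positions that differ: 2

2


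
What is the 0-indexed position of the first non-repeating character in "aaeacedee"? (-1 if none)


Input: aaeacedee
Character frequencies:
  'a': 3
  'c': 1
  'd': 1
  'e': 4
Scanning left to right for freq == 1:
  Position 0 ('a'): freq=3, skip
  Position 1 ('a'): freq=3, skip
  Position 2 ('e'): freq=4, skip
  Position 3 ('a'): freq=3, skip
  Position 4 ('c'): unique! => answer = 4

4


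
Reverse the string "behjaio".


Input: behjaio
Reading characters right to left:
  Position 6: 'o'
  Position 5: 'i'
  Position 4: 'a'
  Position 3: 'j'
  Position 2: 'h'
  Position 1: 'e'
  Position 0: 'b'
Reversed: oiajheb

oiajheb


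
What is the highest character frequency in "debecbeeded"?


Input: debecbeeded
Character counts:
  'b': 2
  'c': 1
  'd': 3
  'e': 5
Maximum frequency: 5

5


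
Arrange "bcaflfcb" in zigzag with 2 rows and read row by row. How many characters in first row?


Zigzag "bcaflfcb" into 2 rows:
Placing characters:
  'b' => row 0
  'c' => row 1
  'a' => row 0
  'f' => row 1
  'l' => row 0
  'f' => row 1
  'c' => row 0
  'b' => row 1
Rows:
  Row 0: "balc"
  Row 1: "cffb"
First row length: 4

4


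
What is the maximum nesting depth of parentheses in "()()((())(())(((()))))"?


Input: "()()((())(())(((()))))"
Tracking depth:
  Position 0 '(': depth becomes 1
  Position 1 ')': depth becomes 0
  Position 2 '(': depth becomes 1
  Position 3 ')': depth becomes 0
  Position 4 '(': depth becomes 1
  Position 5 '(': depth becomes 2
  Position 6 '(': depth becomes 3
  Position 7 ')': depth becomes 2
  Position 8 ')': depth becomes 1
  Position 9 '(': depth becomes 2
  Position 10 '(': depth becomes 3
  Position 11 ')': depth becomes 2
  Position 12 ')': depth becomes 1
  Position 13 '(': depth becomes 2
  Position 14 '(': depth becomes 3
  Position 15 '(': depth becomes 4
  Position 16 '(': depth becomes 5
  Position 17 ')': depth becomes 4
  Position 18 ')': depth becomes 3
  Position 19 ')': depth becomes 2
  Position 20 ')': depth becomes 1
  Position 21 ')': depth becomes 0
Maximum depth reached: 5

5


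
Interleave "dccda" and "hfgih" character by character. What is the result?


Interleaving "dccda" and "hfgih":
  Position 0: 'd' from first, 'h' from second => "dh"
  Position 1: 'c' from first, 'f' from second => "cf"
  Position 2: 'c' from first, 'g' from second => "cg"
  Position 3: 'd' from first, 'i' from second => "di"
  Position 4: 'a' from first, 'h' from second => "ah"
Result: dhcfcgdiah

dhcfcgdiah


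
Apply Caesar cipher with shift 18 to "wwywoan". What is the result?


Caesar cipher: shift "wwywoan" by 18
  'w' (pos 22) + 18 = pos 14 = 'o'
  'w' (pos 22) + 18 = pos 14 = 'o'
  'y' (pos 24) + 18 = pos 16 = 'q'
  'w' (pos 22) + 18 = pos 14 = 'o'
  'o' (pos 14) + 18 = pos 6 = 'g'
  'a' (pos 0) + 18 = pos 18 = 's'
  'n' (pos 13) + 18 = pos 5 = 'f'
Result: ooqogsf

ooqogsf


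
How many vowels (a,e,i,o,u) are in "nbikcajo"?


Input: nbikcajo
Checking each character:
  'n' at position 0: consonant
  'b' at position 1: consonant
  'i' at position 2: vowel (running total: 1)
  'k' at position 3: consonant
  'c' at position 4: consonant
  'a' at position 5: vowel (running total: 2)
  'j' at position 6: consonant
  'o' at position 7: vowel (running total: 3)
Total vowels: 3

3


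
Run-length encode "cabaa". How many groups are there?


Input: cabaa
Scanning for consecutive runs:
  Group 1: 'c' x 1 (positions 0-0)
  Group 2: 'a' x 1 (positions 1-1)
  Group 3: 'b' x 1 (positions 2-2)
  Group 4: 'a' x 2 (positions 3-4)
Total groups: 4

4


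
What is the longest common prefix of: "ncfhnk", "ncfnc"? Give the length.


Words: ncfhnk, ncfnc
  Position 0: all 'n' => match
  Position 1: all 'c' => match
  Position 2: all 'f' => match
  Position 3: ('h', 'n') => mismatch, stop
LCP = "ncf" (length 3)

3


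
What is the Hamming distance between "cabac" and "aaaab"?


Comparing "cabac" and "aaaab" position by position:
  Position 0: 'c' vs 'a' => differ
  Position 1: 'a' vs 'a' => same
  Position 2: 'b' vs 'a' => differ
  Position 3: 'a' vs 'a' => same
  Position 4: 'c' vs 'b' => differ
Total differences (Hamming distance): 3

3


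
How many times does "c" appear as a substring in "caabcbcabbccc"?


Searching for "c" in "caabcbcabbccc"
Scanning each position:
  Position 0: "c" => MATCH
  Position 1: "a" => no
  Position 2: "a" => no
  Position 3: "b" => no
  Position 4: "c" => MATCH
  Position 5: "b" => no
  Position 6: "c" => MATCH
  Position 7: "a" => no
  Position 8: "b" => no
  Position 9: "b" => no
  Position 10: "c" => MATCH
  Position 11: "c" => MATCH
  Position 12: "c" => MATCH
Total occurrences: 6

6


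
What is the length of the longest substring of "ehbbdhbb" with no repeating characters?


Input: "ehbbdhbb"
Sliding window (track last position of each char):
  Position 0 ('e'): window [0,0] length 1 -- new best
  Position 1 ('h'): window [0,1] length 2 -- new best
  Position 2 ('b'): window [0,2] length 3 -- new best
  Position 3 ('b'): repeat (last at 2), move window start to 3
  Position 3 ('b'): window [3,3] length 1
  Position 4 ('d'): window [3,4] length 2
  Position 5 ('h'): window [3,5] length 3
  Position 6 ('b'): repeat (last at 3), move window start to 4
  Position 6 ('b'): window [4,6] length 3
  Position 7 ('b'): repeat (last at 6), move window start to 7
  Position 7 ('b'): window [7,7] length 1
Longest substring with no repeats: "ehb" with length 3

3


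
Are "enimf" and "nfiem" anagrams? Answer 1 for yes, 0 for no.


Strings: "enimf", "nfiem"
Sorted first:  efimn
Sorted second: efimn
Sorted forms match => anagrams

1


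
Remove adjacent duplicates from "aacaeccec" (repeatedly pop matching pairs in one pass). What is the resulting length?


Input: aacaeccec
Stack-based adjacent duplicate removal:
  Read 'a': push. Stack: a
  Read 'a': matches stack top 'a' => pop. Stack: (empty)
  Read 'c': push. Stack: c
  Read 'a': push. Stack: ca
  Read 'e': push. Stack: cae
  Read 'c': push. Stack: caec
  Read 'c': matches stack top 'c' => pop. Stack: cae
  Read 'e': matches stack top 'e' => pop. Stack: ca
  Read 'c': push. Stack: cac
Final stack: "cac" (length 3)

3


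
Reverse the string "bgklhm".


Input: bgklhm
Reading characters right to left:
  Position 5: 'm'
  Position 4: 'h'
  Position 3: 'l'
  Position 2: 'k'
  Position 1: 'g'
  Position 0: 'b'
Reversed: mhlkgb

mhlkgb


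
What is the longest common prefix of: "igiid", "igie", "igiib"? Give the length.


Words: igiid, igie, igiib
  Position 0: all 'i' => match
  Position 1: all 'g' => match
  Position 2: all 'i' => match
  Position 3: ('i', 'e', 'i') => mismatch, stop
LCP = "igi" (length 3)

3


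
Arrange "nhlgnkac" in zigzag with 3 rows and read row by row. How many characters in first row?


Zigzag "nhlgnkac" into 3 rows:
Placing characters:
  'n' => row 0
  'h' => row 1
  'l' => row 2
  'g' => row 1
  'n' => row 0
  'k' => row 1
  'a' => row 2
  'c' => row 1
Rows:
  Row 0: "nn"
  Row 1: "hgkc"
  Row 2: "la"
First row length: 2

2


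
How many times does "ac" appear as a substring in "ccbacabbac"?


Searching for "ac" in "ccbacabbac"
Scanning each position:
  Position 0: "cc" => no
  Position 1: "cb" => no
  Position 2: "ba" => no
  Position 3: "ac" => MATCH
  Position 4: "ca" => no
  Position 5: "ab" => no
  Position 6: "bb" => no
  Position 7: "ba" => no
  Position 8: "ac" => MATCH
Total occurrences: 2

2


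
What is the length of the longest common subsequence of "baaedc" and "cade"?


LCS of "baaedc" and "cade"
DP table:
           c    a    d    e
      0    0    0    0    0
  b   0    0    0    0    0
  a   0    0    1    1    1
  a   0    0    1    1    1
  e   0    0    1    1    2
  d   0    0    1    2    2
  c   0    1    1    2    2
LCS length = dp[6][4] = 2

2


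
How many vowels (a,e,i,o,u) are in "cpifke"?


Input: cpifke
Checking each character:
  'c' at position 0: consonant
  'p' at position 1: consonant
  'i' at position 2: vowel (running total: 1)
  'f' at position 3: consonant
  'k' at position 4: consonant
  'e' at position 5: vowel (running total: 2)
Total vowels: 2

2
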